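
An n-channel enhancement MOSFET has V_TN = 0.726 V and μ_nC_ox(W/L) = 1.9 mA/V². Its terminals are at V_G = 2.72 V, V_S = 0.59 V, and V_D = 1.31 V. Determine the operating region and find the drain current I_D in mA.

Triode; I_D = 1.43 mA

V_GS = V_G − V_S = 2.72 − 0.59 = 2.13 V; V_DS = V_D − V_S = 1.31 − 0.59 = 0.72 V.
V_ov = V_GS − V_TN = 2.13 − 0.726 = 1.4 V.
Since V_DS = 0.72 V < V_ov = 1.4 V, the device is in the triode region.
I_D = k_n [V_ov · V_DS − ½ V_DS²] = 1.9 × [1.4 × 0.72 − 0.5 × 0.72²] = 1.43 mA.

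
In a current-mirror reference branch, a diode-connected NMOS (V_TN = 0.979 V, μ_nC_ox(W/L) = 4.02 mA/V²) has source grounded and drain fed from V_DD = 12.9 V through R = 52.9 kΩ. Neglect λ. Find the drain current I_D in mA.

With gate tied to drain, V_GS = V_DS ≥ V_GS − V_TN, so the device is in saturation.
KCL at the drain: ½ k_n (V_GS − V_TN)² = (V_DD − V_GS)/R.
Let x = V_GS − 0.979. Then 106 x² + x − 11.92 = 0, giving x = 0.33 V (positive root), so V_GS = 1.31 V.
I_D = (V_DD − V_GS)/R = (12.9 − 1.31) / 52.9 = 0.219 mA.

I_D = 0.219 mA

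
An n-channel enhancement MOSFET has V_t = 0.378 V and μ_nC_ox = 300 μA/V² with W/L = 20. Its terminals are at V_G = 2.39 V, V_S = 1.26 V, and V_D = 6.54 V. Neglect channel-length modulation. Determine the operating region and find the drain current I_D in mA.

Saturation; I_D = 1.70 mA

V_GS = V_G − V_S = 2.39 − 1.26 = 1.13 V; V_DS = V_D − V_S = 6.54 − 1.26 = 5.28 V.
k_n = μ_nC_ox · (W/L) = 6 mA/V².
V_ov = V_GS − V_t = 1.13 − 0.378 = 0.752 V.
Since V_DS = 5.28 V ≥ V_ov = 0.752 V, the device is in saturation.
I_D = ½ k_n V_ov² = 0.5 × 6 × 0.752² = 1.7 mA.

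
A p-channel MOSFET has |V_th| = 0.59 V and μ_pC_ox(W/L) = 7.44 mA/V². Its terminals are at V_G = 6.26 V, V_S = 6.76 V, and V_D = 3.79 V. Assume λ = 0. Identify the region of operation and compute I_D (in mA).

V_SG = V_S − V_G = 6.76 − 6.26 = 0.5 V; V_SD = V_S − V_D = 6.76 − 3.79 = 2.97 V.
V_SG = 0.5 V < |V_th| = 0.59 V, so the transistor is in cutoff.

Cutoff; I_D = 0 mA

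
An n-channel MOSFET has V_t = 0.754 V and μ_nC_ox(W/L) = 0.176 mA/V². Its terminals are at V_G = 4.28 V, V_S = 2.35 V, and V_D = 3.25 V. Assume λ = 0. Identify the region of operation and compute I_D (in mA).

V_GS = V_G − V_S = 4.28 − 2.35 = 1.93 V; V_DS = V_D − V_S = 3.25 − 2.35 = 0.9 V.
V_ov = V_GS − V_t = 1.93 − 0.754 = 1.18 V.
Since V_DS = 0.9 V < V_ov = 1.18 V, the device is in the triode region.
I_D = k_n [V_ov · V_DS − ½ V_DS²] = 0.176 × [1.18 × 0.9 − 0.5 × 0.9²] = 0.115 mA.

Triode; I_D = 0.115 mA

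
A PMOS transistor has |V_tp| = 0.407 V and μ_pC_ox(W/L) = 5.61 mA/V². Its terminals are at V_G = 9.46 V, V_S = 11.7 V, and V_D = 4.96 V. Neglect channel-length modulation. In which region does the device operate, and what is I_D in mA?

V_SG = V_S − V_G = 11.7 − 9.46 = 2.24 V; V_SD = V_S − V_D = 11.7 − 4.96 = 6.74 V.
V_ov = V_SG − |V_tp| = 2.24 − 0.407 = 1.83 V.
Since V_SD = 6.74 V ≥ V_ov = 1.83 V, the device is in saturation.
I_D = ½ k_p V_ov² = 0.5 × 5.61 × 1.83² = 9.42 mA.

Saturation; I_D = 9.42 mA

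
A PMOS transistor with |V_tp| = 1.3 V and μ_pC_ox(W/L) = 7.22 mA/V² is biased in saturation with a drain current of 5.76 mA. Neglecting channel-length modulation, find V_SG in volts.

V_SG = 2.56 V

In saturation I_D = ½ k_p (V_SG − |V_tp|)², so V_SG − |V_tp| = √(2 I_D / k_p) = √(2 × 5.76 / 7.22) = 1.26 V.
V_SG = 1.3 + 1.26 = 2.56 V.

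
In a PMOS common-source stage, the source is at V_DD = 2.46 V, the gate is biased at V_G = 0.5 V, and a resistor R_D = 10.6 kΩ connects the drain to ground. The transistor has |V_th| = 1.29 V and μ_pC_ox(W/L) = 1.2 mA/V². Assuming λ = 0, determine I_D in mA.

I_D = 0.201 mA

V_SG = V_DD − V_G = 2.46 − 0.5 = 1.96 V, so V_ov = 1.96 − 1.29 = 0.67 V.
Assume saturation: I_D = ½ k_p V_ov² = 0.5 × 1.2 × 0.67² = 0.269 mA, giving V_SD = V_DD − I_D R_D = 2.46 − 0.269 × 10.6 = -0.395 V.
But -0.395 V < V_ov = 0.67 V, so the device is actually in triode.
In triode I_D = k_p[V_ov V_SD − ½ V_SD²] and I_D = (V_DD − V_SD)/R_D. Equating: 6.36 V_SD² − 9.522 V_SD + 2.46 = 0, giving V_SD = 0.332 V (the root below V_ov).
I_D = (2.46 − 0.332) / 10.6 = 0.201 mA.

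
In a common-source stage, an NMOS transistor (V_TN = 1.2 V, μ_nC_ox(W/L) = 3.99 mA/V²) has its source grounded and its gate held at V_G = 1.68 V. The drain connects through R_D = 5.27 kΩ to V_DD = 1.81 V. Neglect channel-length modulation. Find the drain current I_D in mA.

I_D = 0.305 mA

V_GS = V_G = 1.68 V, so V_ov = 1.68 − 1.2 = 0.48 V.
Assume saturation: I_D = ½ k_n V_ov² = 0.5 × 3.99 × 0.48² = 0.46 mA, giving V_DS = V_DD − I_D R_D = 1.81 − 0.46 × 5.27 = -0.612 V.
But -0.612 V < V_ov = 0.48 V, so the device is actually in triode.
In triode I_D = k_n[V_ov V_DS − ½ V_DS²] and I_D = (V_DD − V_DS)/R_D. Equating: 10.5 V_DS² − 11.09 V_DS + 1.81 = 0, giving V_DS = 0.202 V (the root below V_ov).
I_D = (1.81 − 0.202) / 5.27 = 0.305 mA.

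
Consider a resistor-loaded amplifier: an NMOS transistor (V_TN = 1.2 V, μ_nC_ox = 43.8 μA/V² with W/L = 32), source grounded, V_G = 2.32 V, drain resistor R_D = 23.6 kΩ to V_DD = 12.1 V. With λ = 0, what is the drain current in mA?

V_GS = V_G = 2.32 V, so V_ov = 2.32 − 1.2 = 1.12 V.
k_n = μ_nC_ox · (W/L) = 1.402 mA/V².
Assume saturation: I_D = ½ k_n V_ov² = 0.5 × 1.402 × 1.12² = 0.879 mA, giving V_DS = V_DD − I_D R_D = 12.1 − 0.879 × 23.6 = -8.65 V.
But -8.65 V < V_ov = 1.12 V, so the device is actually in triode.
In triode I_D = k_n[V_ov V_DS − ½ V_DS²] and I_D = (V_DD − V_DS)/R_D. Equating: 16.5 V_DS² − 38.05 V_DS + 12.1 = 0, giving V_DS = 0.381 V (the root below V_ov).
I_D = (12.1 − 0.381) / 23.6 = 0.497 mA.

I_D = 0.497 mA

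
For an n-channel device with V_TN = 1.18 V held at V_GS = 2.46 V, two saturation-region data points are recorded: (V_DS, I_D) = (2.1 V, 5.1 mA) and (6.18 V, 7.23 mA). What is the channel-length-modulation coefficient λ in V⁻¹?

λ = 0.130 V⁻¹

With V_GS fixed, I_D ∝ (1 + λ V_DS) in saturation, so I_D2/I_D1 = (1 + λ V_DS2)/(1 + λ V_DS1).
7.23/5.1 = 1.418 = (1 + 6.18 λ)/(1 + 2.1 λ).
Solving: λ (I_D1 V_DS2 − I_D2 V_DS1) = I_D2 − I_D1, so λ = (7.23 − 5.1) / (5.1 × 6.18 − 7.23 × 2.1) = 2.13 / 16.3 = 0.13 V⁻¹.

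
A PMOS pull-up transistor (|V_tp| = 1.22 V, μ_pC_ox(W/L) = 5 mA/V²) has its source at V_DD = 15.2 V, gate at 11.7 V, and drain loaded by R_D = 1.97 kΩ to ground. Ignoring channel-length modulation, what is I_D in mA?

I_D = 7.32 mA

V_SG = V_DD − V_G = 15.2 − 11.7 = 3.5 V, so V_ov = 3.5 − 1.22 = 2.28 V.
Assume saturation: I_D = ½ k_p V_ov² = 0.5 × 5 × 2.28² = 13 mA, giving V_SD = V_DD − I_D R_D = 15.2 − 13 × 1.97 = -10.4 V.
But -10.4 V < V_ov = 2.28 V, so the device is actually in triode.
In triode I_D = k_p[V_ov V_SD − ½ V_SD²] and I_D = (V_DD − V_SD)/R_D. Equating: 4.92 V_SD² − 23.46 V_SD + 15.2 = 0, giving V_SD = 0.774 V (the root below V_ov).
I_D = (15.2 − 0.774) / 1.97 = 7.32 mA.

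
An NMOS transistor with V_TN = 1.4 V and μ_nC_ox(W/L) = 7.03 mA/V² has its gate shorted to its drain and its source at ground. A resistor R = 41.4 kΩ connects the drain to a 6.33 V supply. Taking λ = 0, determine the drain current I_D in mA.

I_D = 0.115 mA

With gate tied to drain, V_GS = V_DS ≥ V_GS − V_TN, so the device is in saturation.
KCL at the drain: ½ k_n (V_GS − V_TN)² = (V_DD − V_GS)/R.
Let x = V_GS − 1.4. Then 146 x² + x − 4.93 = 0, giving x = 0.181 V (positive root), so V_GS = 1.58 V.
I_D = (V_DD − V_GS)/R = (6.33 − 1.58) / 41.4 = 0.115 mA.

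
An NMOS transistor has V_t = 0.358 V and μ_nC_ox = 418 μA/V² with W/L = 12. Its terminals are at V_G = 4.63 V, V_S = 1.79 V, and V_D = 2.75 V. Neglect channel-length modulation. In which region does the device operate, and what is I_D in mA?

V_GS = V_G − V_S = 4.63 − 1.79 = 2.84 V; V_DS = V_D − V_S = 2.75 − 1.79 = 0.96 V.
k_n = μ_nC_ox · (W/L) = 5.016 mA/V².
V_ov = V_GS − V_t = 2.84 − 0.358 = 2.48 V.
Since V_DS = 0.96 V < V_ov = 2.48 V, the device is in the triode region.
I_D = k_n [V_ov · V_DS − ½ V_DS²] = 5.016 × [2.48 × 0.96 − 0.5 × 0.96²] = 9.64 mA.

Triode; I_D = 9.64 mA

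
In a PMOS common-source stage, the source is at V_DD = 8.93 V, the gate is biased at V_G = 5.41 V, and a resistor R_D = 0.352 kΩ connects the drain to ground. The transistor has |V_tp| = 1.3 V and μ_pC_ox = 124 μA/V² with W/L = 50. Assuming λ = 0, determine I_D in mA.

I_D = 15.3 mA

V_SG = V_DD − V_G = 8.93 − 5.41 = 3.52 V, so V_ov = 3.52 − 1.3 = 2.22 V.
k_p = μ_pC_ox · (W/L) = 6.2 mA/V².
Assume saturation: I_D = ½ k_p V_ov² = 0.5 × 6.2 × 2.22² = 15.3 mA, giving V_SD = V_DD − I_D R_D = 8.93 − 15.3 × 0.352 = 3.55 V.
V_SD = 3.55 V ≥ V_ov = 2.22 V, confirming saturation.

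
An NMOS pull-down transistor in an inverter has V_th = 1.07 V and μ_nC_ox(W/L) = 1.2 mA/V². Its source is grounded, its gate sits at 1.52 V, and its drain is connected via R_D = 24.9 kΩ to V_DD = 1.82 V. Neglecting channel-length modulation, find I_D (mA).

I_D = 0.0671 mA

V_GS = V_G = 1.52 V, so V_ov = 1.52 − 1.07 = 0.45 V.
Assume saturation: I_D = ½ k_n V_ov² = 0.5 × 1.2 × 0.45² = 0.121 mA, giving V_DS = V_DD − I_D R_D = 1.82 − 0.121 × 24.9 = -1.21 V.
But -1.21 V < V_ov = 0.45 V, so the device is actually in triode.
In triode I_D = k_n[V_ov V_DS − ½ V_DS²] and I_D = (V_DD − V_DS)/R_D. Equating: 14.9 V_DS² − 14.45 V_DS + 1.82 = 0, giving V_DS = 0.149 V (the root below V_ov).
I_D = (1.82 − 0.149) / 24.9 = 0.0671 mA.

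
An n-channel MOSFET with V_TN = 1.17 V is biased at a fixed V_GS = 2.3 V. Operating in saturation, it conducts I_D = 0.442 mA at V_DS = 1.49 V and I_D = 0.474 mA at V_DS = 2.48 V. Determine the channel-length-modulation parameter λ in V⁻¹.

With V_GS fixed, I_D ∝ (1 + λ V_DS) in saturation, so I_D2/I_D1 = (1 + λ V_DS2)/(1 + λ V_DS1).
0.474/0.442 = 1.072 = (1 + 2.48 λ)/(1 + 1.49 λ).
Solving: λ (I_D1 V_DS2 − I_D2 V_DS1) = I_D2 − I_D1, so λ = (0.474 − 0.442) / (0.442 × 2.48 − 0.474 × 1.49) = 0.032 / 0.39 = 0.0821 V⁻¹.

λ = 0.0821 V⁻¹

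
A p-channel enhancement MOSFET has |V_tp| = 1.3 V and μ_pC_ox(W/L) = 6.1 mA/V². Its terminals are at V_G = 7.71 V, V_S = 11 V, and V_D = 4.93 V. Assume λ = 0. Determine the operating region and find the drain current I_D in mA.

V_SG = V_S − V_G = 11 − 7.71 = 3.29 V; V_SD = V_S − V_D = 11 − 4.93 = 6.07 V.
V_ov = V_SG − |V_tp| = 3.29 − 1.3 = 1.99 V.
Since V_SD = 6.07 V ≥ V_ov = 1.99 V, the device is in saturation.
I_D = ½ k_p V_ov² = 0.5 × 6.1 × 1.99² = 12.1 mA.

Saturation; I_D = 12.1 mA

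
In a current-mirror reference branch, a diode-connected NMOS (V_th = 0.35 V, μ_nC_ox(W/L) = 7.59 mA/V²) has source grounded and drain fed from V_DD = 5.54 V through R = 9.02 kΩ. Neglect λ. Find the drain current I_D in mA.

I_D = 0.534 mA

With gate tied to drain, V_GS = V_DS ≥ V_GS − V_th, so the device is in saturation.
KCL at the drain: ½ k_n (V_GS − V_th)² = (V_DD − V_GS)/R.
Let x = V_GS − 0.35. Then 34.2 x² + x − 5.19 = 0, giving x = 0.375 V (positive root), so V_GS = 0.725 V.
I_D = (V_DD − V_GS)/R = (5.54 − 0.725) / 9.02 = 0.534 mA.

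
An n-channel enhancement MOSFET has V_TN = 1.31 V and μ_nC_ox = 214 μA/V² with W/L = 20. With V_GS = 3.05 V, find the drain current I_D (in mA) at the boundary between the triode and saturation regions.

I_D = 6.48 mA

At the boundary V_DS = V_ov = V_GS − V_TN = 3.05 − 1.31 = 1.74 V.
k_n = μ_nC_ox · (W/L) = 4.28 mA/V².
I_D = ½ k_n V_ov² = 0.5 × 4.28 × 1.74² = 6.48 mA.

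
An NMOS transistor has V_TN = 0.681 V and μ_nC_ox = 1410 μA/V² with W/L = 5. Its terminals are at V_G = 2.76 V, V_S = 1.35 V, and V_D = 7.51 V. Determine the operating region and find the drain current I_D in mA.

Saturation; I_D = 1.87 mA

V_GS = V_G − V_S = 2.76 − 1.35 = 1.41 V; V_DS = V_D − V_S = 7.51 − 1.35 = 6.16 V.
k_n = μ_nC_ox · (W/L) = 7.05 mA/V².
V_ov = V_GS − V_TN = 1.41 − 0.681 = 0.729 V.
Since V_DS = 6.16 V ≥ V_ov = 0.729 V, the device is in saturation.
I_D = ½ k_n V_ov² = 0.5 × 7.05 × 0.729² = 1.87 mA.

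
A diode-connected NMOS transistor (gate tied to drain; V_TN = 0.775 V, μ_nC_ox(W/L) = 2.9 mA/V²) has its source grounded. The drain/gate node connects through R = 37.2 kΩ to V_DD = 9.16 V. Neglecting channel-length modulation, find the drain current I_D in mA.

With gate tied to drain, V_GS = V_DS ≥ V_GS − V_TN, so the device is in saturation.
KCL at the drain: ½ k_n (V_GS − V_TN)² = (V_DD − V_GS)/R.
Let x = V_GS − 0.775. Then 53.9 x² + x − 8.385 = 0, giving x = 0.385 V (positive root), so V_GS = 1.16 V.
I_D = (V_DD − V_GS)/R = (9.16 − 1.16) / 37.2 = 0.215 mA.

I_D = 0.215 mA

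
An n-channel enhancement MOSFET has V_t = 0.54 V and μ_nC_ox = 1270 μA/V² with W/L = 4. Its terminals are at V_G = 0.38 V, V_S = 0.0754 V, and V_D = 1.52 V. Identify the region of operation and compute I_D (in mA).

Cutoff; I_D = 0 mA

V_GS = V_G − V_S = 0.38 − 0.0754 = 0.305 V; V_DS = V_D − V_S = 1.52 − 0.0754 = 1.44 V.
V_GS = 0.305 V < V_t = 0.54 V, so the transistor is in cutoff.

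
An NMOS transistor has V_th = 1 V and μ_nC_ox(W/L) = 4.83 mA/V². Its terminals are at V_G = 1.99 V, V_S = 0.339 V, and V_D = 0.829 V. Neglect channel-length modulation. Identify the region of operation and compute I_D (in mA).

Triode; I_D = 0.961 mA

V_GS = V_G − V_S = 1.99 − 0.339 = 1.65 V; V_DS = V_D − V_S = 0.829 − 0.339 = 0.49 V.
V_ov = V_GS − V_th = 1.65 − 1 = 0.651 V.
Since V_DS = 0.49 V < V_ov = 0.651 V, the device is in the triode region.
I_D = k_n [V_ov · V_DS − ½ V_DS²] = 4.83 × [0.651 × 0.49 − 0.5 × 0.49²] = 0.961 mA.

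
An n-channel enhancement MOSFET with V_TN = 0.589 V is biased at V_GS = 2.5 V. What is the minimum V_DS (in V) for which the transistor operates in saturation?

V_DS,sat = 1.91 V

The boundary between triode and saturation is V_DS = V_GS − V_TN = V_ov.
V_ov = 2.5 − 0.589 = 1.91 V.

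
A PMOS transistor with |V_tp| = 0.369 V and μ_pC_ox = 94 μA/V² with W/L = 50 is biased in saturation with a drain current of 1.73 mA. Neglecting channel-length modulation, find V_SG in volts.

k_p = μ_pC_ox · (W/L) = 4.7 mA/V².
In saturation I_D = ½ k_p (V_SG − |V_tp|)², so V_SG − |V_tp| = √(2 I_D / k_p) = √(2 × 1.73 / 4.7) = 0.858 V.
V_SG = 0.369 + 0.858 = 1.23 V.

V_SG = 1.23 V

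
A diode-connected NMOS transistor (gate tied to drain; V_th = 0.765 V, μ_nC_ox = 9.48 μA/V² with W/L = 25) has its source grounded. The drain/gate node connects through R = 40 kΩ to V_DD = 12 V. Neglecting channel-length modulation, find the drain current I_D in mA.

I_D = 0.245 mA

With gate tied to drain, V_GS = V_DS ≥ V_GS − V_th, so the device is in saturation.
k_n = μ_nC_ox · (W/L) = 0.237 mA/V².
KCL at the drain: ½ k_n (V_GS − V_th)² = (V_DD − V_GS)/R.
Let x = V_GS − 0.765. Then 4.74 x² + x − 11.23 = 0, giving x = 1.44 V (positive root), so V_GS = 2.2 V.
I_D = (V_DD − V_GS)/R = (12 − 2.2) / 40 = 0.245 mA.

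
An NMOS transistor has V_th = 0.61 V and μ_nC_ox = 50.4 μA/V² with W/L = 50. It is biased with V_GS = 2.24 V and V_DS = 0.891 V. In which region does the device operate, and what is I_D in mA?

Triode; I_D = 2.66 mA

k_n = μ_nC_ox · (W/L) = 2.52 mA/V².
V_ov = V_GS − V_th = 2.24 − 0.61 = 1.63 V.
Since V_DS = 0.891 V < V_ov = 1.63 V, the device is in the triode region.
I_D = k_n [V_ov · V_DS − ½ V_DS²] = 2.52 × [1.63 × 0.891 − 0.5 × 0.891²] = 2.66 mA.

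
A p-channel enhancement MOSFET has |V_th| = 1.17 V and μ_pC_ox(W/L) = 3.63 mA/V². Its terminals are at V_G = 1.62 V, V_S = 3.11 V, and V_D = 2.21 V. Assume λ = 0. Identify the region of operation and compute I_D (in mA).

Saturation; I_D = 0.186 mA

V_SG = V_S − V_G = 3.11 − 1.62 = 1.49 V; V_SD = V_S − V_D = 3.11 − 2.21 = 0.9 V.
V_ov = V_SG − |V_th| = 1.49 − 1.17 = 0.32 V.
Since V_SD = 0.9 V ≥ V_ov = 0.32 V, the device is in saturation.
I_D = ½ k_p V_ov² = 0.5 × 3.63 × 0.32² = 0.186 mA.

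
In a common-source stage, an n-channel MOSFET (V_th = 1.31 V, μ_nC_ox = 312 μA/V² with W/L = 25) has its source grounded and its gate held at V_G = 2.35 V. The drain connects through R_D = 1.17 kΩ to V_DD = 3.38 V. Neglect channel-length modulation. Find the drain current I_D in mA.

V_GS = V_G = 2.35 V, so V_ov = 2.35 − 1.31 = 1.04 V.
k_n = μ_nC_ox · (W/L) = 7.8 mA/V².
Assume saturation: I_D = ½ k_n V_ov² = 0.5 × 7.8 × 1.04² = 4.22 mA, giving V_DS = V_DD − I_D R_D = 3.38 − 4.22 × 1.17 = -1.56 V.
But -1.56 V < V_ov = 1.04 V, so the device is actually in triode.
In triode I_D = k_n[V_ov V_DS − ½ V_DS²] and I_D = (V_DD − V_DS)/R_D. Equating: 4.56 V_DS² − 10.49 V_DS + 3.38 = 0, giving V_DS = 0.387 V (the root below V_ov).
I_D = (3.38 − 0.387) / 1.17 = 2.56 mA.

I_D = 2.56 mA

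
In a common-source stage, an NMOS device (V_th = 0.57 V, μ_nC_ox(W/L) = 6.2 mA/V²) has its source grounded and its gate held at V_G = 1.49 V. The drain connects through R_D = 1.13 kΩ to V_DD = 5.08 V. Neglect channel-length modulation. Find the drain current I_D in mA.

I_D = 2.62 mA

V_GS = V_G = 1.49 V, so V_ov = 1.49 − 0.57 = 0.92 V.
Assume saturation: I_D = ½ k_n V_ov² = 0.5 × 6.2 × 0.92² = 2.62 mA, giving V_DS = V_DD − I_D R_D = 5.08 − 2.62 × 1.13 = 2.12 V.
V_DS = 2.12 V ≥ V_ov = 0.92 V, confirming saturation.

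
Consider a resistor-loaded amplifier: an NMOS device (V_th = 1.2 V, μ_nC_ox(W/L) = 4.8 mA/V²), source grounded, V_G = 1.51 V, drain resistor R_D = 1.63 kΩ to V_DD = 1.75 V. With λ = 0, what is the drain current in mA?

I_D = 0.231 mA

V_GS = V_G = 1.51 V, so V_ov = 1.51 − 1.2 = 0.31 V.
Assume saturation: I_D = ½ k_n V_ov² = 0.5 × 4.8 × 0.31² = 0.231 mA, giving V_DS = V_DD − I_D R_D = 1.75 − 0.231 × 1.63 = 1.37 V.
V_DS = 1.37 V ≥ V_ov = 0.31 V, confirming saturation.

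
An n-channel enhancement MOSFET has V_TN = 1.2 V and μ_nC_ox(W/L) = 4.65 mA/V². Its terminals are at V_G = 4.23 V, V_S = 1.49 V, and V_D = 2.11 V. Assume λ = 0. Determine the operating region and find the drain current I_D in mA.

V_GS = V_G − V_S = 4.23 − 1.49 = 2.74 V; V_DS = V_D − V_S = 2.11 − 1.49 = 0.62 V.
V_ov = V_GS − V_TN = 2.74 − 1.2 = 1.54 V.
Since V_DS = 0.62 V < V_ov = 1.54 V, the device is in the triode region.
I_D = k_n [V_ov · V_DS − ½ V_DS²] = 4.65 × [1.54 × 0.62 − 0.5 × 0.62²] = 3.55 mA.

Triode; I_D = 3.55 mA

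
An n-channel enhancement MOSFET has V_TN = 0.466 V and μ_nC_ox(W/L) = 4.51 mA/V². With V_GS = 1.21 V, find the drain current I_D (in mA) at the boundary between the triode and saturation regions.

I_D = 1.25 mA

At the boundary V_DS = V_ov = V_GS − V_TN = 1.21 − 0.466 = 0.744 V.
I_D = ½ k_n V_ov² = 0.5 × 4.51 × 0.744² = 1.25 mA.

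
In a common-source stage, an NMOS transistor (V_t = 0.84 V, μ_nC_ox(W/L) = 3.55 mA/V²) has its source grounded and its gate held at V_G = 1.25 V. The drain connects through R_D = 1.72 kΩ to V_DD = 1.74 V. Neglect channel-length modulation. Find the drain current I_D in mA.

V_GS = V_G = 1.25 V, so V_ov = 1.25 − 0.84 = 0.41 V.
Assume saturation: I_D = ½ k_n V_ov² = 0.5 × 3.55 × 0.41² = 0.298 mA, giving V_DS = V_DD − I_D R_D = 1.74 − 0.298 × 1.72 = 1.23 V.
V_DS = 1.23 V ≥ V_ov = 0.41 V, confirming saturation.

I_D = 0.298 mA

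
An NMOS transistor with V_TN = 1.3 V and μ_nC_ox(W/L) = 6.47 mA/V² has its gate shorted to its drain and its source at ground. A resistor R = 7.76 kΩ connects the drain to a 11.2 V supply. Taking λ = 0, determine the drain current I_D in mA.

With gate tied to drain, V_GS = V_DS ≥ V_GS − V_TN, so the device is in saturation.
KCL at the drain: ½ k_n (V_GS − V_TN)² = (V_DD − V_GS)/R.
Let x = V_GS − 1.3. Then 25.1 x² + x − 9.9 = 0, giving x = 0.608 V (positive root), so V_GS = 1.91 V.
I_D = (V_DD − V_GS)/R = (11.2 − 1.91) / 7.76 = 1.2 mA.

I_D = 1.20 mA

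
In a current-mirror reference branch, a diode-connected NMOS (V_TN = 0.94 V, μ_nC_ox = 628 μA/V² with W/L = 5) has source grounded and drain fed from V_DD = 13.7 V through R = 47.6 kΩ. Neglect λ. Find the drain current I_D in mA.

With gate tied to drain, V_GS = V_DS ≥ V_GS − V_TN, so the device is in saturation.
k_n = μ_nC_ox · (W/L) = 3.14 mA/V².
KCL at the drain: ½ k_n (V_GS − V_TN)² = (V_DD − V_GS)/R.
Let x = V_GS − 0.94. Then 74.7 x² + x − 12.76 = 0, giving x = 0.407 V (positive root), so V_GS = 1.35 V.
I_D = (V_DD − V_GS)/R = (13.7 − 1.35) / 47.6 = 0.26 mA.

I_D = 0.260 mA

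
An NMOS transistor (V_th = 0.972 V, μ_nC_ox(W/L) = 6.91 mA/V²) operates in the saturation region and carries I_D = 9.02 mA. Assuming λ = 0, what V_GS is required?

V_GS = 2.59 V

In saturation I_D = ½ k_n (V_GS − V_th)², so V_GS − V_th = √(2 I_D / k_n) = √(2 × 9.02 / 6.91) = 1.62 V.
V_GS = 0.972 + 1.62 = 2.59 V.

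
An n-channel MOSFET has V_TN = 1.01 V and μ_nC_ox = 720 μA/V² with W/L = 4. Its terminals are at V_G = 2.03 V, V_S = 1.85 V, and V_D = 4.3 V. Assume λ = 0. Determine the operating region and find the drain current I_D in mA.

V_GS = V_G − V_S = 2.03 − 1.85 = 0.18 V; V_DS = V_D − V_S = 4.3 − 1.85 = 2.45 V.
V_GS = 0.18 V < V_TN = 1.01 V, so the transistor is in cutoff.

Cutoff; I_D = 0 mA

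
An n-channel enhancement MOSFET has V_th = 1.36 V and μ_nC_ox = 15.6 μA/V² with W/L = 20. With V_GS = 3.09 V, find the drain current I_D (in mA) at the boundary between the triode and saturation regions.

At the boundary V_DS = V_ov = V_GS − V_th = 3.09 − 1.36 = 1.73 V.
k_n = μ_nC_ox · (W/L) = 0.312 mA/V².
I_D = ½ k_n V_ov² = 0.5 × 0.312 × 1.73² = 0.467 mA.

I_D = 0.467 mA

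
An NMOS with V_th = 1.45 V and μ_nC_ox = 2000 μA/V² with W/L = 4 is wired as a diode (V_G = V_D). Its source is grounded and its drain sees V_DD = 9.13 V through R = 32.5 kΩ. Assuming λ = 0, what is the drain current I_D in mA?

With gate tied to drain, V_GS = V_DS ≥ V_GS − V_th, so the device is in saturation.
k_n = μ_nC_ox · (W/L) = 8 mA/V².
KCL at the drain: ½ k_n (V_GS − V_th)² = (V_DD − V_GS)/R.
Let x = V_GS − 1.45. Then 130 x² + x − 7.68 = 0, giving x = 0.239 V (positive root), so V_GS = 1.69 V.
I_D = (V_DD − V_GS)/R = (9.13 − 1.69) / 32.5 = 0.229 mA.

I_D = 0.229 mA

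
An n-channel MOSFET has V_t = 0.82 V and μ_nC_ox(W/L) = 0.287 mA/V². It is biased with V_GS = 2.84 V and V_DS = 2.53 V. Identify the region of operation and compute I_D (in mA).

V_ov = V_GS − V_t = 2.84 − 0.82 = 2.02 V.
Since V_DS = 2.53 V ≥ V_ov = 2.02 V, the device is in saturation.
I_D = ½ k_n V_ov² = 0.5 × 0.287 × 2.02² = 0.586 mA.

Saturation; I_D = 0.586 mA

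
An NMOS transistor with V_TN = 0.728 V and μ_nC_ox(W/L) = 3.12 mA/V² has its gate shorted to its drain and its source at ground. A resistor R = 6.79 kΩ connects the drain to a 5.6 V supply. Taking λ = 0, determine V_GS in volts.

V_GS = 1.36 V

With gate tied to drain, V_GS = V_DS ≥ V_GS − V_TN, so the device is in saturation.
KCL at the drain: ½ k_n (V_GS − V_TN)² = (V_DD − V_GS)/R.
Let x = V_GS − 0.728. Then 10.6 x² + x − 4.872 = 0, giving x = 0.633 V (positive root), so V_GS = 1.36 V.
I_D = (V_DD − V_GS)/R = (5.6 − 1.36) / 6.79 = 0.624 mA.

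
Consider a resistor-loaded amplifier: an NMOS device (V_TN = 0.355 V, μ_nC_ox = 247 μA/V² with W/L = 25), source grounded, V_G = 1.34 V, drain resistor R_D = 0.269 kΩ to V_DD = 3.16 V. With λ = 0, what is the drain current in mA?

V_GS = V_G = 1.34 V, so V_ov = 1.34 − 0.355 = 0.985 V.
k_n = μ_nC_ox · (W/L) = 6.175 mA/V².
Assume saturation: I_D = ½ k_n V_ov² = 0.5 × 6.175 × 0.985² = 3 mA, giving V_DS = V_DD − I_D R_D = 3.16 − 3 × 0.269 = 2.35 V.
V_DS = 2.35 V ≥ V_ov = 0.985 V, confirming saturation.

I_D = 3.00 mA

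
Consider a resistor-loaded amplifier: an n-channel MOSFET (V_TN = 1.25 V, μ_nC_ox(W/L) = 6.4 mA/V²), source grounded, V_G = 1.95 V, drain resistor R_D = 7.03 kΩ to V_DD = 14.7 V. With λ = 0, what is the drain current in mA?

I_D = 1.57 mA

V_GS = V_G = 1.95 V, so V_ov = 1.95 − 1.25 = 0.7 V.
Assume saturation: I_D = ½ k_n V_ov² = 0.5 × 6.4 × 0.7² = 1.57 mA, giving V_DS = V_DD − I_D R_D = 14.7 − 1.57 × 7.03 = 3.68 V.
V_DS = 3.68 V ≥ V_ov = 0.7 V, confirming saturation.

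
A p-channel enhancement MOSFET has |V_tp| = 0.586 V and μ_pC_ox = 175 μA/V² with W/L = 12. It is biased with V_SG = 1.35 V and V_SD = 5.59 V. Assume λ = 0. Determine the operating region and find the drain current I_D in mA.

Saturation; I_D = 0.613 mA

k_p = μ_pC_ox · (W/L) = 2.1 mA/V².
V_ov = V_SG − |V_tp| = 1.35 − 0.586 = 0.764 V.
Since V_SD = 5.59 V ≥ V_ov = 0.764 V, the device is in saturation.
I_D = ½ k_p V_ov² = 0.5 × 2.1 × 0.764² = 0.613 mA.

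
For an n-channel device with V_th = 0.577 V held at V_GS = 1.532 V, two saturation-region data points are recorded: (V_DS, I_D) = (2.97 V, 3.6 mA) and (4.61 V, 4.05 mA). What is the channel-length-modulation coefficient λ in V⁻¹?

With V_GS fixed, I_D ∝ (1 + λ V_DS) in saturation, so I_D2/I_D1 = (1 + λ V_DS2)/(1 + λ V_DS1).
4.05/3.6 = 1.125 = (1 + 4.61 λ)/(1 + 2.97 λ).
Solving: λ (I_D1 V_DS2 − I_D2 V_DS1) = I_D2 − I_D1, so λ = (4.05 − 3.6) / (3.6 × 4.61 − 4.05 × 2.97) = 0.45 / 4.57 = 0.0985 V⁻¹.

λ = 0.0985 V⁻¹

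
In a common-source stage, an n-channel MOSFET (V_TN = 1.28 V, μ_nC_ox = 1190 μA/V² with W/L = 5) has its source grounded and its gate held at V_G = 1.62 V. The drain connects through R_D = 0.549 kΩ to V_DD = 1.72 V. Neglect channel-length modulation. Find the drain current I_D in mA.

I_D = 0.344 mA

V_GS = V_G = 1.62 V, so V_ov = 1.62 − 1.28 = 0.34 V.
k_n = μ_nC_ox · (W/L) = 5.95 mA/V².
Assume saturation: I_D = ½ k_n V_ov² = 0.5 × 5.95 × 0.34² = 0.344 mA, giving V_DS = V_DD − I_D R_D = 1.72 − 0.344 × 0.549 = 1.53 V.
V_DS = 1.53 V ≥ V_ov = 0.34 V, confirming saturation.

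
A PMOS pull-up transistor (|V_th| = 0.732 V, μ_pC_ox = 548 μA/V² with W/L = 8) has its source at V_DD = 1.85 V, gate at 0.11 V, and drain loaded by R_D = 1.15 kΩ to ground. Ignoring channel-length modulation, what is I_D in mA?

V_SG = V_DD − V_G = 1.85 − 0.11 = 1.74 V, so V_ov = 1.74 − 0.732 = 1.01 V.
k_p = μ_pC_ox · (W/L) = 4.384 mA/V².
Assume saturation: I_D = ½ k_p V_ov² = 0.5 × 4.384 × 1.01² = 2.23 mA, giving V_SD = V_DD − I_D R_D = 1.85 − 2.23 × 1.15 = -0.711 V.
But -0.711 V < V_ov = 1.01 V, so the device is actually in triode.
In triode I_D = k_p[V_ov V_SD − ½ V_SD²] and I_D = (V_DD − V_SD)/R_D. Equating: 2.52 V_SD² − 6.082 V_SD + 1.85 = 0, giving V_SD = 0.357 V (the root below V_ov).
I_D = (1.85 − 0.357) / 1.15 = 1.3 mA.

I_D = 1.30 mA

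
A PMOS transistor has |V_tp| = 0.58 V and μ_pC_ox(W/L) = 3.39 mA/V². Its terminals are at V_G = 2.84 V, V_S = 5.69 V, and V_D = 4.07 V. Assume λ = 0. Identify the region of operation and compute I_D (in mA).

V_SG = V_S − V_G = 5.69 − 2.84 = 2.85 V; V_SD = V_S − V_D = 5.69 − 4.07 = 1.62 V.
V_ov = V_SG − |V_tp| = 2.85 − 0.58 = 2.27 V.
Since V_SD = 1.62 V < V_ov = 2.27 V, the device is in the triode region.
I_D = k_p [V_ov · V_SD − ½ V_SD²] = 3.39 × [2.27 × 1.62 − 0.5 × 1.62²] = 8.02 mA.

Triode; I_D = 8.02 mA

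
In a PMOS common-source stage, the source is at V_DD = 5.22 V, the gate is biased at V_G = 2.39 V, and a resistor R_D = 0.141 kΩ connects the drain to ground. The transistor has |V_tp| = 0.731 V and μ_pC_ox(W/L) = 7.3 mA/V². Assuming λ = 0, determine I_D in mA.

V_SG = V_DD − V_G = 5.22 − 2.39 = 2.83 V, so V_ov = 2.83 − 0.731 = 2.1 V.
Assume saturation: I_D = ½ k_p V_ov² = 0.5 × 7.3 × 2.1² = 16.1 mA, giving V_SD = V_DD − I_D R_D = 5.22 − 16.1 × 0.141 = 2.95 V.
V_SD = 2.95 V ≥ V_ov = 2.1 V, confirming saturation.

I_D = 16.1 mA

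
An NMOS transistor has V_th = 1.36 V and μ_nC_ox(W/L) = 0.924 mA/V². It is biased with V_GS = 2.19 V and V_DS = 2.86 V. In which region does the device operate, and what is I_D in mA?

V_ov = V_GS − V_th = 2.19 − 1.36 = 0.83 V.
Since V_DS = 2.86 V ≥ V_ov = 0.83 V, the device is in saturation.
I_D = ½ k_n V_ov² = 0.5 × 0.924 × 0.83² = 0.318 mA.

Saturation; I_D = 0.318 mA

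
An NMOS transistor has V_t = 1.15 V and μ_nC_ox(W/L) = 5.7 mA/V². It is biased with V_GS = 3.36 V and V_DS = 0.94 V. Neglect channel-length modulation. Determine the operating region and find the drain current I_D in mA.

Triode; I_D = 9.32 mA

V_ov = V_GS − V_t = 3.36 − 1.15 = 2.21 V.
Since V_DS = 0.94 V < V_ov = 2.21 V, the device is in the triode region.
I_D = k_n [V_ov · V_DS − ½ V_DS²] = 5.7 × [2.21 × 0.94 − 0.5 × 0.94²] = 9.32 mA.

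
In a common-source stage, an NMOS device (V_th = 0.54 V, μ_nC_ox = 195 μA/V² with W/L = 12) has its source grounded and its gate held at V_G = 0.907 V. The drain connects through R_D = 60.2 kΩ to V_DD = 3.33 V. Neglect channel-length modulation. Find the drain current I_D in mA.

V_GS = V_G = 0.907 V, so V_ov = 0.907 − 0.54 = 0.367 V.
k_n = μ_nC_ox · (W/L) = 2.34 mA/V².
Assume saturation: I_D = ½ k_n V_ov² = 0.5 × 2.34 × 0.367² = 0.158 mA, giving V_DS = V_DD − I_D R_D = 3.33 − 0.158 × 60.2 = -6.16 V.
But -6.16 V < V_ov = 0.367 V, so the device is actually in triode.
In triode I_D = k_n[V_ov V_DS − ½ V_DS²] and I_D = (V_DD − V_DS)/R_D. Equating: 70.4 V_DS² − 52.7 V_DS + 3.33 = 0, giving V_DS = 0.0697 V (the root below V_ov).
I_D = (3.33 − 0.0697) / 60.2 = 0.0542 mA.

I_D = 0.0542 mA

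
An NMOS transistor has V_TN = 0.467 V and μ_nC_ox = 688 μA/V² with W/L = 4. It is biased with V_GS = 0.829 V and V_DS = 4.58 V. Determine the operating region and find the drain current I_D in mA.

Saturation; I_D = 0.180 mA

k_n = μ_nC_ox · (W/L) = 2.752 mA/V².
V_ov = V_GS − V_TN = 0.829 − 0.467 = 0.362 V.
Since V_DS = 4.58 V ≥ V_ov = 0.362 V, the device is in saturation.
I_D = ½ k_n V_ov² = 0.5 × 2.752 × 0.362² = 0.18 mA.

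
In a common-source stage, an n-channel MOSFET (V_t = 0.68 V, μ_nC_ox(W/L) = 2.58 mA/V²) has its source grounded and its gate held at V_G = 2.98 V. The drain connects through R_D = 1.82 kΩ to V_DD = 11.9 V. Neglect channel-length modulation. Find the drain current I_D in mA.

I_D = 5.77 mA

V_GS = V_G = 2.98 V, so V_ov = 2.98 − 0.68 = 2.3 V.
Assume saturation: I_D = ½ k_n V_ov² = 0.5 × 2.58 × 2.3² = 6.82 mA, giving V_DS = V_DD − I_D R_D = 11.9 − 6.82 × 1.82 = -0.52 V.
But -0.52 V < V_ov = 2.3 V, so the device is actually in triode.
In triode I_D = k_n[V_ov V_DS − ½ V_DS²] and I_D = (V_DD − V_DS)/R_D. Equating: 2.35 V_DS² − 11.8 V_DS + 11.9 = 0, giving V_DS = 1.4 V (the root below V_ov).
I_D = (11.9 − 1.4) / 1.82 = 5.77 mA.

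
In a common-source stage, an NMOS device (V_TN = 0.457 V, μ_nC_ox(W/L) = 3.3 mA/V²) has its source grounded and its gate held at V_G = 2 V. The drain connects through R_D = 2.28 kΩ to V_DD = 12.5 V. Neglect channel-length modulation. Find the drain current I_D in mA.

V_GS = V_G = 2 V, so V_ov = 2 − 0.457 = 1.54 V.
Assume saturation: I_D = ½ k_n V_ov² = 0.5 × 3.3 × 1.54² = 3.93 mA, giving V_DS = V_DD − I_D R_D = 12.5 − 3.93 × 2.28 = 3.54 V.
V_DS = 3.54 V ≥ V_ov = 1.54 V, confirming saturation.

I_D = 3.93 mA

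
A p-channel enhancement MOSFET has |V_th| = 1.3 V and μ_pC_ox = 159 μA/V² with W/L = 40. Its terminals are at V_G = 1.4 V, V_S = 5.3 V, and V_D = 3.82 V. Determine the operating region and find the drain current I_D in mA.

Triode; I_D = 17.5 mA

V_SG = V_S − V_G = 5.3 − 1.4 = 3.9 V; V_SD = V_S − V_D = 5.3 − 3.82 = 1.48 V.
k_p = μ_pC_ox · (W/L) = 6.36 mA/V².
V_ov = V_SG − |V_th| = 3.9 − 1.3 = 2.6 V.
Since V_SD = 1.48 V < V_ov = 2.6 V, the device is in the triode region.
I_D = k_p [V_ov · V_SD − ½ V_SD²] = 6.36 × [2.6 × 1.48 − 0.5 × 1.48²] = 17.5 mA.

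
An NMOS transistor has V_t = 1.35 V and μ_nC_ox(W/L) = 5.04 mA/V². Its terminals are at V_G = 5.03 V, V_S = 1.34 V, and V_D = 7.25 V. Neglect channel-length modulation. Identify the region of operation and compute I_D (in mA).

V_GS = V_G − V_S = 5.03 − 1.34 = 3.69 V; V_DS = V_D − V_S = 7.25 − 1.34 = 5.91 V.
V_ov = V_GS − V_t = 3.69 − 1.35 = 2.34 V.
Since V_DS = 5.91 V ≥ V_ov = 2.34 V, the device is in saturation.
I_D = ½ k_n V_ov² = 0.5 × 5.04 × 2.34² = 13.8 mA.

Saturation; I_D = 13.8 mA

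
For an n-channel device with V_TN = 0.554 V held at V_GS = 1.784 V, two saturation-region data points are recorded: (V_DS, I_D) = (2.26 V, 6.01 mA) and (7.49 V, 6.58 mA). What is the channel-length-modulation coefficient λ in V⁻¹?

With V_GS fixed, I_D ∝ (1 + λ V_DS) in saturation, so I_D2/I_D1 = (1 + λ V_DS2)/(1 + λ V_DS1).
6.58/6.01 = 1.095 = (1 + 7.49 λ)/(1 + 2.26 λ).
Solving: λ (I_D1 V_DS2 − I_D2 V_DS1) = I_D2 − I_D1, so λ = (6.58 − 6.01) / (6.01 × 7.49 − 6.58 × 2.26) = 0.57 / 30.1 = 0.0189 V⁻¹.

λ = 0.0189 V⁻¹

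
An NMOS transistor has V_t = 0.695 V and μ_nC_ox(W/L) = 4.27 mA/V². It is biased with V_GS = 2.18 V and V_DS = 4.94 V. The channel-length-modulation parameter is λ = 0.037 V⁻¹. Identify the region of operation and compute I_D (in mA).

Saturation; I_D = 5.57 mA

V_ov = V_GS − V_t = 2.18 − 0.695 = 1.49 V.
Since V_DS = 4.94 V ≥ V_ov = 1.49 V, the device is in saturation.
I_D = ½ k_n V_ov² (1 + λ V_DS) = 0.5 × 4.27 × 1.49² × (1 + 0.037 × 4.94) = 5.57 mA.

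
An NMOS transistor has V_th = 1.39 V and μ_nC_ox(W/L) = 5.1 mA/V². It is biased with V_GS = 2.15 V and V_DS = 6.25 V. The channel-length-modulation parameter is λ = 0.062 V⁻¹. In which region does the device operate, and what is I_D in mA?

V_ov = V_GS − V_th = 2.15 − 1.39 = 0.76 V.
Since V_DS = 6.25 V ≥ V_ov = 0.76 V, the device is in saturation.
I_D = ½ k_n V_ov² (1 + λ V_DS) = 0.5 × 5.1 × 0.76² × (1 + 0.062 × 6.25) = 2.04 mA.

Saturation; I_D = 2.04 mA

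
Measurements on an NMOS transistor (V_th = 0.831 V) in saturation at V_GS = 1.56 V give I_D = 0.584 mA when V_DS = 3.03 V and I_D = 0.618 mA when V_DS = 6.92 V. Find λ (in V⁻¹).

With V_GS fixed, I_D ∝ (1 + λ V_DS) in saturation, so I_D2/I_D1 = (1 + λ V_DS2)/(1 + λ V_DS1).
0.618/0.584 = 1.058 = (1 + 6.92 λ)/(1 + 3.03 λ).
Solving: λ (I_D1 V_DS2 − I_D2 V_DS1) = I_D2 − I_D1, so λ = (0.618 − 0.584) / (0.584 × 6.92 − 0.618 × 3.03) = 0.034 / 2.17 = 0.0157 V⁻¹.

λ = 0.0157 V⁻¹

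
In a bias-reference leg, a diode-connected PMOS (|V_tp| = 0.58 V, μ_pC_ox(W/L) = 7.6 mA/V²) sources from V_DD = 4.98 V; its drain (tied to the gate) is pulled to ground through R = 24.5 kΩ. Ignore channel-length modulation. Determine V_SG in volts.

With gate tied to drain, V_SG = V_SD ≥ V_SG − |V_tp|, so the device is in saturation.
KCL at the drain: ½ k_p (V_SG − |V_tp|)² = (V_DD − V_SG)/R.
Let x = V_SG − 0.58. Then 93.1 x² + x − 4.4 = 0, giving x = 0.212 V (positive root), so V_SG = 0.792 V.
I_D = (V_DD − V_SG)/R = (4.98 − 0.792) / 24.5 = 0.171 mA.

V_SG = 0.792 V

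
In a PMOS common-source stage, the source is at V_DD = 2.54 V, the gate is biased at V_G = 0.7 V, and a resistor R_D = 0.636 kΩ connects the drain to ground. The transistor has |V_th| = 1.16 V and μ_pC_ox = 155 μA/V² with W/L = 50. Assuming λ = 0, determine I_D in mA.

I_D = 1.79 mA

V_SG = V_DD − V_G = 2.54 − 0.7 = 1.84 V, so V_ov = 1.84 − 1.16 = 0.68 V.
k_p = μ_pC_ox · (W/L) = 7.75 mA/V².
Assume saturation: I_D = ½ k_p V_ov² = 0.5 × 7.75 × 0.68² = 1.79 mA, giving V_SD = V_DD − I_D R_D = 2.54 − 1.79 × 0.636 = 1.4 V.
V_SD = 1.4 V ≥ V_ov = 0.68 V, confirming saturation.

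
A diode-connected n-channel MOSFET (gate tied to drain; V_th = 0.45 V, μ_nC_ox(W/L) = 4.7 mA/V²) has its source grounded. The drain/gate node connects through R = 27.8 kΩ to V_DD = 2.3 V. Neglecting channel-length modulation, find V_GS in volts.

With gate tied to drain, V_GS = V_DS ≥ V_GS − V_th, so the device is in saturation.
KCL at the drain: ½ k_n (V_GS − V_th)² = (V_DD − V_GS)/R.
Let x = V_GS − 0.45. Then 65.3 x² + x − 1.85 = 0, giving x = 0.161 V (positive root), so V_GS = 0.611 V.
I_D = (V_DD − V_GS)/R = (2.3 − 0.611) / 27.8 = 0.0608 mA.

V_GS = 0.611 V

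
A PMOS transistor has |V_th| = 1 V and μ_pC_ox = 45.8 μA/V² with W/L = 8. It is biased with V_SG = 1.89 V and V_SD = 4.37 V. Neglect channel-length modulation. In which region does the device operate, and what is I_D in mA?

k_p = μ_pC_ox · (W/L) = 0.3664 mA/V².
V_ov = V_SG − |V_th| = 1.89 − 1 = 0.89 V.
Since V_SD = 4.37 V ≥ V_ov = 0.89 V, the device is in saturation.
I_D = ½ k_p V_ov² = 0.5 × 0.3664 × 0.89² = 0.145 mA.

Saturation; I_D = 0.145 mA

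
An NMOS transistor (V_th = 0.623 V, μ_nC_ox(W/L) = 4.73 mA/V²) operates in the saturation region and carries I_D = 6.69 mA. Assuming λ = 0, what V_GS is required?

In saturation I_D = ½ k_n (V_GS − V_th)², so V_GS − V_th = √(2 I_D / k_n) = √(2 × 6.69 / 4.73) = 1.68 V.
V_GS = 0.623 + 1.68 = 2.3 V.

V_GS = 2.30 V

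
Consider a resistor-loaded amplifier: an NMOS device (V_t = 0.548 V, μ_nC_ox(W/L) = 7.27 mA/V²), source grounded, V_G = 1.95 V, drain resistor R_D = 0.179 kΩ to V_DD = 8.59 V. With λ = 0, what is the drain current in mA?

V_GS = V_G = 1.95 V, so V_ov = 1.95 − 0.548 = 1.4 V.
Assume saturation: I_D = ½ k_n V_ov² = 0.5 × 7.27 × 1.4² = 7.14 mA, giving V_DS = V_DD − I_D R_D = 8.59 − 7.14 × 0.179 = 7.31 V.
V_DS = 7.31 V ≥ V_ov = 1.4 V, confirming saturation.

I_D = 7.14 mA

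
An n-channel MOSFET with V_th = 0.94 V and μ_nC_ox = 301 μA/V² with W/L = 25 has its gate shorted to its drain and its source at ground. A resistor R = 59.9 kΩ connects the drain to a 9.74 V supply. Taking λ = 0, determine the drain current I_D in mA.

I_D = 0.144 mA

With gate tied to drain, V_GS = V_DS ≥ V_GS − V_th, so the device is in saturation.
k_n = μ_nC_ox · (W/L) = 7.525 mA/V².
KCL at the drain: ½ k_n (V_GS − V_th)² = (V_DD − V_GS)/R.
Let x = V_GS − 0.94. Then 225 x² + x − 8.8 = 0, giving x = 0.195 V (positive root), so V_GS = 1.14 V.
I_D = (V_DD − V_GS)/R = (9.74 − 1.14) / 59.9 = 0.144 mA.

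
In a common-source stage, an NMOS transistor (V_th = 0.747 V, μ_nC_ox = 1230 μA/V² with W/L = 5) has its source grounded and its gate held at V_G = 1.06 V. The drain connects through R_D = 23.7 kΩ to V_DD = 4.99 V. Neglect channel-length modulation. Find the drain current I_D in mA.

V_GS = V_G = 1.06 V, so V_ov = 1.06 − 0.747 = 0.313 V.
k_n = μ_nC_ox · (W/L) = 6.15 mA/V².
Assume saturation: I_D = ½ k_n V_ov² = 0.5 × 6.15 × 0.313² = 0.301 mA, giving V_DS = V_DD − I_D R_D = 4.99 − 0.301 × 23.7 = -2.15 V.
But -2.15 V < V_ov = 0.313 V, so the device is actually in triode.
In triode I_D = k_n[V_ov V_DS − ½ V_DS²] and I_D = (V_DD − V_DS)/R_D. Equating: 72.9 V_DS² − 46.62 V_DS + 4.99 = 0, giving V_DS = 0.136 V (the root below V_ov).
I_D = (4.99 − 0.136) / 23.7 = 0.205 mA.

I_D = 0.205 mA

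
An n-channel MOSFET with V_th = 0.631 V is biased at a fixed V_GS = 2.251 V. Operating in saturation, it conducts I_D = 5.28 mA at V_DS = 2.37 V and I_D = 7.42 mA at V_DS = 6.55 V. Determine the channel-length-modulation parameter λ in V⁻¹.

With V_GS fixed, I_D ∝ (1 + λ V_DS) in saturation, so I_D2/I_D1 = (1 + λ V_DS2)/(1 + λ V_DS1).
7.42/5.28 = 1.405 = (1 + 6.55 λ)/(1 + 2.37 λ).
Solving: λ (I_D1 V_DS2 − I_D2 V_DS1) = I_D2 − I_D1, so λ = (7.42 − 5.28) / (5.28 × 6.55 − 7.42 × 2.37) = 2.14 / 17 = 0.126 V⁻¹.

λ = 0.126 V⁻¹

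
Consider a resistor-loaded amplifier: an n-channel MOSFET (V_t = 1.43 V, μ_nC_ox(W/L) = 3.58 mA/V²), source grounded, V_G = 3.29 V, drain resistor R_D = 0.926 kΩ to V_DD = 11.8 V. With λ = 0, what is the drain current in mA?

V_GS = V_G = 3.29 V, so V_ov = 3.29 − 1.43 = 1.86 V.
Assume saturation: I_D = ½ k_n V_ov² = 0.5 × 3.58 × 1.86² = 6.19 mA, giving V_DS = V_DD − I_D R_D = 11.8 − 6.19 × 0.926 = 6.07 V.
V_DS = 6.07 V ≥ V_ov = 1.86 V, confirming saturation.

I_D = 6.19 mA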